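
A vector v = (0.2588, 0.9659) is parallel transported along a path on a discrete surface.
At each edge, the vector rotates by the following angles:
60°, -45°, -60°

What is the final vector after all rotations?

Total rotation: 60° + (-45°) + (-60°) = -45°. Final vector: (0.8660, 0.5000)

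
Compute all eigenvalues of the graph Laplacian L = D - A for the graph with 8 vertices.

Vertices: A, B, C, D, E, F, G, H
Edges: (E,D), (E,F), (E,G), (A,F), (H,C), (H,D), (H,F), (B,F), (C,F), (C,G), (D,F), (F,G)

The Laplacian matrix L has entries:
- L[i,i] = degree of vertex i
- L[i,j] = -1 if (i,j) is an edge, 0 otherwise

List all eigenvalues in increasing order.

Degrees: deg(A) = 1, deg(B) = 1, deg(C) = 3, deg(D) = 3, deg(E) = 3, deg(F) = 7, deg(G) = 3, deg(H) = 3.
L = D − A with rows/columns ordered (A, B, C, D, E, F, G, H):
  [ 1,  0,  0,  0,  0, -1,  0,  0]
  [ 0,  1,  0,  0,  0, -1,  0,  0]
  [ 0,  0,  3,  0,  0, -1, -1, -1]
  [ 0,  0,  0,  3, -1, -1,  0, -1]
  [ 0,  0,  0, -1,  3, -1, -1,  0]
  [-1, -1, -1, -1, -1,  7, -1, -1]
  [ 0,  0, -1,  0, -1, -1,  3,  0]
  [ 0,  0, -1, -1,  0, -1,  0,  3]
Characteristic polynomial: det(λI − L) = λ(λ − 1)²(λ² − 7λ + 11)²(λ − 8).
Roots: λ = 0; (λ − 1) = 0 ⇒ λ = 1 (multiplicity 2); (λ² − 7λ + 11) = 0 ⇒ λ = (7 ± √5)/2 ≈ 2.382, 4.618 (multiplicity 2); (λ − 8) = 0 ⇒ λ = 8.
(Check: the roots sum (with multiplicity) to 24, matching trace L = Σdeg = 2·12 = 24.)
Laplacian eigenvalues (increasing order): [0.0, 1.0, 1.0, 2.382, 2.382, 4.618, 4.618, 8.0]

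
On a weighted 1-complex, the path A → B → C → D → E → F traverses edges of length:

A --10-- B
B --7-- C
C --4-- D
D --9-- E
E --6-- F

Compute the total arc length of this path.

Arc length = 10 + 7 + 4 + 9 + 6 = 36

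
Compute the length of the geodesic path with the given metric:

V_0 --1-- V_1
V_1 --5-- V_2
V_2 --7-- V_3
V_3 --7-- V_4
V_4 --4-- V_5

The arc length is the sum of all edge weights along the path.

Arc length = 1 + 5 + 7 + 7 + 4 = 24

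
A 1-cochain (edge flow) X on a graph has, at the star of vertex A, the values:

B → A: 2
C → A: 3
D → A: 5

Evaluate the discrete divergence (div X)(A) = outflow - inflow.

Divergence = sum of outgoing flows = (-2) + (-3) + (-5) = -10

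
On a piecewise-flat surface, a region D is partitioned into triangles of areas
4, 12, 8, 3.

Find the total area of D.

4 + 12 + 8 + 3 = 27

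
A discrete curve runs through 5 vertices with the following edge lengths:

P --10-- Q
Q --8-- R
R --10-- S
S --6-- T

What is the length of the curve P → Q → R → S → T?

Arc length = 10 + 8 + 10 + 6 = 34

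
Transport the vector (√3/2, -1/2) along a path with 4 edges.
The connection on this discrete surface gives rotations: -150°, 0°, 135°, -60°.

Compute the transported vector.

Total rotation: (-150°) + 0° + 135° + (-60°) = -75°. Final vector: (-0.2588, -0.9659)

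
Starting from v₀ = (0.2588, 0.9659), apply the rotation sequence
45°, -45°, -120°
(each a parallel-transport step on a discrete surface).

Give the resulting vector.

Total rotation: 45° + (-45°) + (-120°) = -120°. Final vector: (0.7071, -0.7071)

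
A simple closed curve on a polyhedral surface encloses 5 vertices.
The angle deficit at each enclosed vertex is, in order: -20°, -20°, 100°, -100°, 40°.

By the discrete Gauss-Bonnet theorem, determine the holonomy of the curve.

Holonomy = total enclosed curvature = (-20°) + (-20°) + 100° + (-100°) + 40° = 0°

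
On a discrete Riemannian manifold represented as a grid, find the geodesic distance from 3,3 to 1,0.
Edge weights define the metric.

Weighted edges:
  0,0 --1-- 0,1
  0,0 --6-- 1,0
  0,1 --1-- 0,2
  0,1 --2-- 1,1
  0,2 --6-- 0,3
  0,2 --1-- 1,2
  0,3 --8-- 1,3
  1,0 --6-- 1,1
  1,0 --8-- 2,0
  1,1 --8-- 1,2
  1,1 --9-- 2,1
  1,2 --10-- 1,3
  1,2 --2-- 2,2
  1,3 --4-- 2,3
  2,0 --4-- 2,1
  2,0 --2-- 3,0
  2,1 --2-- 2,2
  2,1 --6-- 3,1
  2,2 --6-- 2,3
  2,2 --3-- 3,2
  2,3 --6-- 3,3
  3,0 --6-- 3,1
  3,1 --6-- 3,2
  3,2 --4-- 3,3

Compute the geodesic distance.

Shortest path: 3,3 → 3,2 → 2,2 → 1,2 → 0,2 → 0,1 → 0,0 → 1,0, total weight = 18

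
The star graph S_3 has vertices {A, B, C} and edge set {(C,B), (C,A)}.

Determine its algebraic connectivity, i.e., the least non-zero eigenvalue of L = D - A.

The star S_3 is the complete bipartite graph K_{1,2} (one hub of degree 2, 2 leaves of degree 1). The Laplacian spectrum of K_{p,q} is 0, p (multiplicity q−1), q (multiplicity p−1), p+q. With p = 1, q = 2: 0 once, 1 with multiplicity 1, and 3 once. (Check: trace L = sum of degrees = 4 = 1·1 + 3.)
Laplacian eigenvalues: [0.0, 1.0, 3.0]. Algebraic connectivity (smallest non-zero eigenvalue) = 1.0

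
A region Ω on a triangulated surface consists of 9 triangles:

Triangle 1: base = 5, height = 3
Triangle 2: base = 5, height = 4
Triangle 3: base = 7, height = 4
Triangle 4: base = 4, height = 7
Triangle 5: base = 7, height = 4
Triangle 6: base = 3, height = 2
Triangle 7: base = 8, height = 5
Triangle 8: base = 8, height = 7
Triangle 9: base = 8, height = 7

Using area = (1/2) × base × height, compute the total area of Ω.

(1/2)×5×3 + (1/2)×5×4 + (1/2)×7×4 + (1/2)×4×7 + (1/2)×7×4 + (1/2)×3×2 + (1/2)×8×5 + (1/2)×8×7 + (1/2)×8×7 = 138.5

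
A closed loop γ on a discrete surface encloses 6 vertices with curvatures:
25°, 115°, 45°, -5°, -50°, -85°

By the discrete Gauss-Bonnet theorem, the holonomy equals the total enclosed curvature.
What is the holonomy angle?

Holonomy = total enclosed curvature = 25° + 115° + 45° + (-5°) + (-50°) + (-85°) = 45°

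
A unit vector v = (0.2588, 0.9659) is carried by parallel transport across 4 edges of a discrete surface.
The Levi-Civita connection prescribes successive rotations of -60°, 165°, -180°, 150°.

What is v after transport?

Total rotation: (-60°) + 165° + (-180°) + 150° = 75°. Final vector: (-0.8660, 0.5000)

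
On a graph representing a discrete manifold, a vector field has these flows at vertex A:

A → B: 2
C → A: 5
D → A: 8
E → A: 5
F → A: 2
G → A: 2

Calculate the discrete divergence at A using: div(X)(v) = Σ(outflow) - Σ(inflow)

Divergence = sum of outgoing flows = 2 + (-5) + (-8) + (-5) + (-2) + (-2) = -20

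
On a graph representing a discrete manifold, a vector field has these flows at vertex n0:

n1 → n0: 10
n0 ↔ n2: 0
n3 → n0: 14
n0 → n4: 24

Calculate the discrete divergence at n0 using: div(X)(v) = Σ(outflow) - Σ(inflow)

Divergence = sum of outgoing flows = (-10) + 0 + (-14) + 24 = 0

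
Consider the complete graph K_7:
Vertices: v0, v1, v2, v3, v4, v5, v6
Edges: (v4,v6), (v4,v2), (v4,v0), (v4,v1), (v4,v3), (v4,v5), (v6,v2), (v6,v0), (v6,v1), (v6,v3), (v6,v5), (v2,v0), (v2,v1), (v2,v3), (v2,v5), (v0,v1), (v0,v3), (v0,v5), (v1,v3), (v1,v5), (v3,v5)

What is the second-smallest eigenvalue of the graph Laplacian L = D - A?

For the complete graph K_n, L = nI − J (J = all-ones matrix). J has eigenvalues n (once, eigenvector 𝟙) and 0 (multiplicity n−1), so L has eigenvalues 0 (once) and n (multiplicity n−1). Here n = 7: eigenvalue 0 once and 7 with multiplicity 6.
Laplacian eigenvalues: [0.0, 7.0, 7.0, 7.0, 7.0, 7.0, 7.0]. Algebraic connectivity (smallest non-zero eigenvalue) = 7.0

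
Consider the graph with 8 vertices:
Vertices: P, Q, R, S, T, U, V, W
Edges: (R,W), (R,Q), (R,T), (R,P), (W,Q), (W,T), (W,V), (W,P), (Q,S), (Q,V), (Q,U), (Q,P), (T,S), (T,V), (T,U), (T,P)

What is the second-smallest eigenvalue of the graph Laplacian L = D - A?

Degrees: deg(P) = 4, deg(Q) = 6, deg(R) = 4, deg(S) = 2, deg(T) = 6, deg(U) = 2, deg(V) = 3, deg(W) = 5.
L = D − A with rows/columns ordered (P, Q, R, S, T, U, V, W):
  [ 4, -1, -1,  0, -1,  0,  0, -1]
  [-1,  6, -1, -1,  0, -1, -1, -1]
  [-1, -1,  4,  0, -1,  0,  0, -1]
  [ 0, -1,  0,  2, -1,  0,  0,  0]
  [-1,  0, -1, -1,  6, -1, -1, -1]
  [ 0, -1,  0,  0, -1,  2,  0,  0]
  [ 0, -1,  0,  0, -1,  0,  3, -1]
  [-1, -1, -1,  0, -1,  0, -1,  5]
Characteristic polynomial: det(λI − L) = λ(λ − 2)²(λ − 3)(λ − 5)(λ − 6)²(λ − 8).
Roots: λ = 0; (λ − 2) = 0 ⇒ λ = 2 (multiplicity 2); (λ − 3) = 0 ⇒ λ = 3; (λ − 5) = 0 ⇒ λ = 5; (λ − 6) = 0 ⇒ λ = 6 (multiplicity 2); (λ − 8) = 0 ⇒ λ = 8.
(Check: the roots sum (with multiplicity) to 32, matching trace L = Σdeg = 2·16 = 32.)
Laplacian eigenvalues: [0.0, 2.0, 2.0, 3.0, 5.0, 6.0, 6.0, 8.0]. Algebraic connectivity (smallest non-zero eigenvalue) = 2.0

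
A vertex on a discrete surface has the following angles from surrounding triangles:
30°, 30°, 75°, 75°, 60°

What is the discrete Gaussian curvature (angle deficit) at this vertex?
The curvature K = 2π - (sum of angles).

Sum of angles = 270°. K = 360° - 270° = 90°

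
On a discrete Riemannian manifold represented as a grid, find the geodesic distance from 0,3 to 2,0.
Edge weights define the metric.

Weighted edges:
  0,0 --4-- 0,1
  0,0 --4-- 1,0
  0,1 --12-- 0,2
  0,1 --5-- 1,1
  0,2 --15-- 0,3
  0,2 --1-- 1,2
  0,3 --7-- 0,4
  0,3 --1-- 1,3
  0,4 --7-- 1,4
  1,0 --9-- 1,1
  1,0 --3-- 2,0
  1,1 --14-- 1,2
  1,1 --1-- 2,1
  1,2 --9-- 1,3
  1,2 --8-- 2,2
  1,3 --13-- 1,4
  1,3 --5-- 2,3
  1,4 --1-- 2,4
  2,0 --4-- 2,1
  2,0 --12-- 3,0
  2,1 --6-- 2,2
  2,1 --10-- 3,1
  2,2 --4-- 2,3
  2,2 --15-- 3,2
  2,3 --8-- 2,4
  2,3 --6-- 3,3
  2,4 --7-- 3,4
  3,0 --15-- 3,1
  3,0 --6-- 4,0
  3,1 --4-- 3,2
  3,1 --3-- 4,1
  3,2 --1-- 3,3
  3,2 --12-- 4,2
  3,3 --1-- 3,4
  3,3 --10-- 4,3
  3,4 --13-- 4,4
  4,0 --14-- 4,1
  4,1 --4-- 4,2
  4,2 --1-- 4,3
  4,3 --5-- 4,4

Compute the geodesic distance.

Shortest path: 0,3 → 1,3 → 2,3 → 2,2 → 2,1 → 2,0, total weight = 20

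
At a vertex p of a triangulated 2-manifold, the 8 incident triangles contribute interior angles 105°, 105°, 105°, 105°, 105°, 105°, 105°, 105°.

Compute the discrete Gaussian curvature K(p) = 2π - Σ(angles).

Sum of angles = 840°. K = 360° - 840° = -480°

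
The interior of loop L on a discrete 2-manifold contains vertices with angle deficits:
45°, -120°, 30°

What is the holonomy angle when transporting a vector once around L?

Holonomy = total enclosed curvature = 45° + (-120°) + 30° = -45°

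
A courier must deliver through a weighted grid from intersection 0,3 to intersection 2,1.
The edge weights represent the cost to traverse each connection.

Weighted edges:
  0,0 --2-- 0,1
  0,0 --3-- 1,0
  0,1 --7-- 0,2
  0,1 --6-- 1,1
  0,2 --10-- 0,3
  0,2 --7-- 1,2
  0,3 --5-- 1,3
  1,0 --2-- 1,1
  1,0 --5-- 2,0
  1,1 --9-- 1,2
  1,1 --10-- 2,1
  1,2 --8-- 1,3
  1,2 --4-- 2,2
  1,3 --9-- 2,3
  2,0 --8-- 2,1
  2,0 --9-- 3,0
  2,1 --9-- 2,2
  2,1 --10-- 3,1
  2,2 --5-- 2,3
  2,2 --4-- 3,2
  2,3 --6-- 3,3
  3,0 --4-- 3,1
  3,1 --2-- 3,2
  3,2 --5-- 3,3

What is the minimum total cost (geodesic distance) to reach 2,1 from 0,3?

Shortest path: 0,3 → 1,3 → 1,2 → 2,2 → 2,1, total weight = 26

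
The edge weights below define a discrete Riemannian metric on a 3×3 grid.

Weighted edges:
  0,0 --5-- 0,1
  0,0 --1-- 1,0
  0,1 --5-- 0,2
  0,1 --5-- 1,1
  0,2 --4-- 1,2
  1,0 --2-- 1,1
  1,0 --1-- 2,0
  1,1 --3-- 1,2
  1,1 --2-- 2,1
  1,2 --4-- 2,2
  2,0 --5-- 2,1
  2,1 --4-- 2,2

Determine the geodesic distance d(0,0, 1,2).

Shortest path: 0,0 → 1,0 → 1,1 → 1,2, total weight = 6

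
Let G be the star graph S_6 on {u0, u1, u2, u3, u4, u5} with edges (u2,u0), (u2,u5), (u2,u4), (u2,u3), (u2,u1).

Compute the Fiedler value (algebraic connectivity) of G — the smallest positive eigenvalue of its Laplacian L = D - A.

The star S_6 is the complete bipartite graph K_{1,5} (one hub of degree 5, 5 leaves of degree 1). The Laplacian spectrum of K_{p,q} is 0, p (multiplicity q−1), q (multiplicity p−1), p+q. With p = 1, q = 5: 0 once, 1 with multiplicity 4, and 6 once. (Check: trace L = sum of degrees = 10 = 4·1 + 6.)
Laplacian eigenvalues: [0.0, 1.0, 1.0, 1.0, 1.0, 6.0]. Algebraic connectivity (smallest non-zero eigenvalue) = 1.0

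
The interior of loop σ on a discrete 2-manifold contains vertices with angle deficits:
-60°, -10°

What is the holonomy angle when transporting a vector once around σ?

Holonomy = total enclosed curvature = (-60°) + (-10°) = -70°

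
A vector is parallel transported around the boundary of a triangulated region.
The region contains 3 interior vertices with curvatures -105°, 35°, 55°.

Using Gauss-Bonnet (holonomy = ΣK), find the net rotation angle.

Holonomy = total enclosed curvature = (-105°) + 35° + 55° = -15°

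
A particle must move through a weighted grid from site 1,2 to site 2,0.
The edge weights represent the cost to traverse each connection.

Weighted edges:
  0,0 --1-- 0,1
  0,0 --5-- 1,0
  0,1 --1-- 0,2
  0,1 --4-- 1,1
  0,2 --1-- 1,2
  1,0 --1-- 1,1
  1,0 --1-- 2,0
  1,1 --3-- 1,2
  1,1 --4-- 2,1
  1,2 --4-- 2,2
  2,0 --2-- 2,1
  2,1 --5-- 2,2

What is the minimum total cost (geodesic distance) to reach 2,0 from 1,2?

Shortest path: 1,2 → 1,1 → 1,0 → 2,0, total weight = 5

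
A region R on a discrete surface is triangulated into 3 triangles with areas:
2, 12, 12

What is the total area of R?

2 + 12 + 12 = 26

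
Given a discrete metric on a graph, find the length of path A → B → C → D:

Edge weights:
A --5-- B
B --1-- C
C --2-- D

Arc length = 5 + 1 + 2 = 8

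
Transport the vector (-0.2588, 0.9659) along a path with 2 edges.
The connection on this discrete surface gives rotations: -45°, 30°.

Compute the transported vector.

Total rotation: (-45°) + 30° = -15°. Final vector: (0, 1)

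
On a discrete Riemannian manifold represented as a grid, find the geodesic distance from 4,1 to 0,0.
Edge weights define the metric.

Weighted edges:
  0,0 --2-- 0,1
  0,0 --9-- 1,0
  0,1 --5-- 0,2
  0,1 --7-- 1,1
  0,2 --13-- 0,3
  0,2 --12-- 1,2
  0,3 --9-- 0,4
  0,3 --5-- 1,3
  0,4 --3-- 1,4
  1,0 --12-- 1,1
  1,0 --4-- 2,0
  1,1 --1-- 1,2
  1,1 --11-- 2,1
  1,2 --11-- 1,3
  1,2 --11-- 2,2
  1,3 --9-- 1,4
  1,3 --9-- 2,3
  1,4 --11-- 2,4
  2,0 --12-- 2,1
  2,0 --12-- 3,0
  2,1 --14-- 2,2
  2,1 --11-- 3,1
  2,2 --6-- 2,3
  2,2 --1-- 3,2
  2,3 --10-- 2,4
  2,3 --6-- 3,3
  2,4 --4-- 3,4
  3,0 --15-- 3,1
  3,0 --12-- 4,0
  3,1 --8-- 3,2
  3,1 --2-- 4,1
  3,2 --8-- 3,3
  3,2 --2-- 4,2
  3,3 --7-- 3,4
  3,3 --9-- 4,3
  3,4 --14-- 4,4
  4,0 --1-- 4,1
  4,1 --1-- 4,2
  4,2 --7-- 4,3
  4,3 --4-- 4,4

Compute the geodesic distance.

Shortest path: 4,1 → 4,2 → 3,2 → 2,2 → 1,2 → 1,1 → 0,1 → 0,0, total weight = 25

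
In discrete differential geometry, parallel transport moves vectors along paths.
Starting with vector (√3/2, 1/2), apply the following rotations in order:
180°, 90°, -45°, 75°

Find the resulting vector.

Total rotation: 180° + 90° + (-45°) + 75° = 300° ≡ -60° (mod 360°). Final vector: (0.8660, -0.5000)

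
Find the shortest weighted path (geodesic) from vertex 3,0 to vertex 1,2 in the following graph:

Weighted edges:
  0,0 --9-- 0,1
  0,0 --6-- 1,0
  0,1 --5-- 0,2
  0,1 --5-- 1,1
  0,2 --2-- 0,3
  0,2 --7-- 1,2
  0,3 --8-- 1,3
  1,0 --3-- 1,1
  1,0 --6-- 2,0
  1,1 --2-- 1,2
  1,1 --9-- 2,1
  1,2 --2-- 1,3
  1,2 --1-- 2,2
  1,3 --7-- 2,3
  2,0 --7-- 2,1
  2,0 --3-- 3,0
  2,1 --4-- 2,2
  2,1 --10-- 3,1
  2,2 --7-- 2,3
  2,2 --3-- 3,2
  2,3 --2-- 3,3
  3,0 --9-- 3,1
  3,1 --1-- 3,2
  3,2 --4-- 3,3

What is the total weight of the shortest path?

Shortest path: 3,0 → 2,0 → 1,0 → 1,1 → 1,2, total weight = 14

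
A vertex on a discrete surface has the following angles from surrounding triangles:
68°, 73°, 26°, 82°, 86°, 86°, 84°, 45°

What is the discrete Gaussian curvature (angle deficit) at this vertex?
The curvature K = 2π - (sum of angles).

Sum of angles = 550°. K = 360° - 550° = -190° = -19π/18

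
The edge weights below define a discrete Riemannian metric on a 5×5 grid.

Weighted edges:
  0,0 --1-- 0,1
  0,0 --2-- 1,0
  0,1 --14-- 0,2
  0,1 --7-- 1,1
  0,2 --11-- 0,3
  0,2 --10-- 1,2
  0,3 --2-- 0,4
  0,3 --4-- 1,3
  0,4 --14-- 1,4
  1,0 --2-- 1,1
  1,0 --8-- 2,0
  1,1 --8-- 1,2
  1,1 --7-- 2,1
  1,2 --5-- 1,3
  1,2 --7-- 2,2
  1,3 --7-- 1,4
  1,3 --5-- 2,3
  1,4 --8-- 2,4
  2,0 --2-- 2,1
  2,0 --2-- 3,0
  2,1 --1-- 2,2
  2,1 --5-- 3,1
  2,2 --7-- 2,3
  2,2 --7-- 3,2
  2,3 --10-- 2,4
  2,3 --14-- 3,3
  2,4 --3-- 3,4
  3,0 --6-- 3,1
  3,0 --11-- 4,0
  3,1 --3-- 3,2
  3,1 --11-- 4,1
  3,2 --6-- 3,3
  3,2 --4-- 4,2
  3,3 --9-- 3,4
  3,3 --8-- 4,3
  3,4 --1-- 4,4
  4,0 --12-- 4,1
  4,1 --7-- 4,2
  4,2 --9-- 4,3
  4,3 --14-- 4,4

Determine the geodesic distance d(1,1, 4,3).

Shortest path: 1,1 → 2,1 → 2,2 → 3,2 → 4,2 → 4,3, total weight = 28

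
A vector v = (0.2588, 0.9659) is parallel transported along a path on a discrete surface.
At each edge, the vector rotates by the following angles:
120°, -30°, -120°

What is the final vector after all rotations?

Total rotation: 120° + (-30°) + (-120°) = -30°. Final vector: (0.7071, 0.7071)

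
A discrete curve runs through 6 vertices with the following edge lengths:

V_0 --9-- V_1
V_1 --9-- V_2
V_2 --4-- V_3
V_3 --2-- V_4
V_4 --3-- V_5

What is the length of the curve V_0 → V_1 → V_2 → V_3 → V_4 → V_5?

Arc length = 9 + 9 + 4 + 2 + 3 = 27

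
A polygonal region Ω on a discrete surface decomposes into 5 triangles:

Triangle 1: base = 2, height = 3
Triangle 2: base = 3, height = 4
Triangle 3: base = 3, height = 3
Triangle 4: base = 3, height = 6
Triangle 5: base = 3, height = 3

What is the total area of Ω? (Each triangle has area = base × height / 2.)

(1/2)×2×3 + (1/2)×3×4 + (1/2)×3×3 + (1/2)×3×6 + (1/2)×3×3 = 27.0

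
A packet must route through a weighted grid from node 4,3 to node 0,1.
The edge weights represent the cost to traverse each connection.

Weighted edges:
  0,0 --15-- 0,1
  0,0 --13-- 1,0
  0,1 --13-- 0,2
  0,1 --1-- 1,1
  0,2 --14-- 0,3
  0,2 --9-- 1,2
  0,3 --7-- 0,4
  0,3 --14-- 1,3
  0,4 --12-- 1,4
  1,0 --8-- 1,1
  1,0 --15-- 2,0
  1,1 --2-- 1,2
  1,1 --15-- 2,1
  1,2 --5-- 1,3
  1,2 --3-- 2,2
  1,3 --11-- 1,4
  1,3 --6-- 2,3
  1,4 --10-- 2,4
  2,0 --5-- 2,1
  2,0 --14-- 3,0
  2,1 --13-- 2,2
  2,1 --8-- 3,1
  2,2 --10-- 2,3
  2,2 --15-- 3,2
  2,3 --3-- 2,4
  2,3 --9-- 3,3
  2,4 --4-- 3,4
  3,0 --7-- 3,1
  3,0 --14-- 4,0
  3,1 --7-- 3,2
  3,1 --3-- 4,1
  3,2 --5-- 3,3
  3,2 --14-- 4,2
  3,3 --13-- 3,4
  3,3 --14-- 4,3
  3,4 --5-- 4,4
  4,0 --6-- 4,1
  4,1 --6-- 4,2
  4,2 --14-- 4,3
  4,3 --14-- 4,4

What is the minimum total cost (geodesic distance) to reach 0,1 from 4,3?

Shortest path: 4,3 → 3,3 → 2,3 → 1,3 → 1,2 → 1,1 → 0,1, total weight = 37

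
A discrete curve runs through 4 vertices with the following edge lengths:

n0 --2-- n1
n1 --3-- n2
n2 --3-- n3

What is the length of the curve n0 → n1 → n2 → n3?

Arc length = 2 + 3 + 3 = 8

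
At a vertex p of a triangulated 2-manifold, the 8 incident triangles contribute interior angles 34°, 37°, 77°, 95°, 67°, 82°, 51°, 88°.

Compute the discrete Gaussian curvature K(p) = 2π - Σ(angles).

Sum of angles = 531°. K = 360° - 531° = -171° = -19π/20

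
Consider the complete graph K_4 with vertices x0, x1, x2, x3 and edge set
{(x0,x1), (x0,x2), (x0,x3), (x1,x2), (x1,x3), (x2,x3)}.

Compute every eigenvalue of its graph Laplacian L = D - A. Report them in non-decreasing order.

For the complete graph K_n, L = nI − J (J = all-ones matrix). J has eigenvalues n (once, eigenvector 𝟙) and 0 (multiplicity n−1), so L has eigenvalues 0 (once) and n (multiplicity n−1). Here n = 4: eigenvalue 0 once and 4 with multiplicity 3.
Laplacian eigenvalues (increasing order): [0.0, 4.0, 4.0, 4.0]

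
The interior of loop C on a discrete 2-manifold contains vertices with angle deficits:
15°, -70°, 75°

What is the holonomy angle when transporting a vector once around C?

Holonomy = total enclosed curvature = 15° + (-70°) + 75° = 20°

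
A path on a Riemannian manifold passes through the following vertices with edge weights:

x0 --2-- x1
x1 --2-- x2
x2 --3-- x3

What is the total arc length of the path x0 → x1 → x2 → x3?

Arc length = 2 + 2 + 3 = 7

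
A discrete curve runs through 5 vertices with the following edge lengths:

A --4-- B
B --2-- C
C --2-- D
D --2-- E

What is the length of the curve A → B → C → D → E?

Arc length = 4 + 2 + 2 + 2 = 10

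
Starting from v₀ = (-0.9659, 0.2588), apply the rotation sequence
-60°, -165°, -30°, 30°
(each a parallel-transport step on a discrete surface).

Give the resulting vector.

Total rotation: (-60°) + (-165°) + (-30°) + 30° = -225° ≡ 135° (mod 360°). Final vector: (0.5000, -0.8660)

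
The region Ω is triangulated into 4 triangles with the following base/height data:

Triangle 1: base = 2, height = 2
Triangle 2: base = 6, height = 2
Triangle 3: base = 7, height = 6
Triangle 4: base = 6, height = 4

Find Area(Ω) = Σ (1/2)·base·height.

(1/2)×2×2 + (1/2)×6×2 + (1/2)×7×6 + (1/2)×6×4 = 41.0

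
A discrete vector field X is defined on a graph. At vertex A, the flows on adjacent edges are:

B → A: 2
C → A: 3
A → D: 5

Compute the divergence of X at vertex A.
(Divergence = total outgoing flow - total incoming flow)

Divergence = sum of outgoing flows = (-2) + (-3) + 5 = 0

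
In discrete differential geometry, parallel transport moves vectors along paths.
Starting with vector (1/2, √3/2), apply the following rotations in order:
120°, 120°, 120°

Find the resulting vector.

Total rotation: 120° + 120° + 120° = 360° ≡ 0° (mod 360°). Final vector: (0.5000, 0.8660)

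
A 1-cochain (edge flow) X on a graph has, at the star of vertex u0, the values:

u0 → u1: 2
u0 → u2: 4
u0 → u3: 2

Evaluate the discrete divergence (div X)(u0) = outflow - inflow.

Divergence = sum of outgoing flows = 2 + 4 + 2 = 8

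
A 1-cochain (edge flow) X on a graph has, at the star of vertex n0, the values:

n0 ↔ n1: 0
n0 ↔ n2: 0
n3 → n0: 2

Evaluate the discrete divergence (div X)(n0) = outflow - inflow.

Divergence = sum of outgoing flows = 0 + 0 + (-2) = -2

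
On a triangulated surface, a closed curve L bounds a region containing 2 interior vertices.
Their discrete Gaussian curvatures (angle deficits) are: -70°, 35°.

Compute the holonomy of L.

Holonomy = total enclosed curvature = (-70°) + 35° = -35°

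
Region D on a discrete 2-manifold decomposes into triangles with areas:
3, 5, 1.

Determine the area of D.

3 + 5 + 1 = 9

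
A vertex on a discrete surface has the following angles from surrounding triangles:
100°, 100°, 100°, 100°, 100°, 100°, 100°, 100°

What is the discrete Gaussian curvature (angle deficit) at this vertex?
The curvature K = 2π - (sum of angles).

Sum of angles = 800°. K = 360° - 800° = -440° = -22π/9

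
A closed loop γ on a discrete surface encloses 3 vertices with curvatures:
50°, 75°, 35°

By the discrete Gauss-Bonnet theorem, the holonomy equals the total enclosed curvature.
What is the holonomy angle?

Holonomy = total enclosed curvature = 50° + 75° + 35° = 160°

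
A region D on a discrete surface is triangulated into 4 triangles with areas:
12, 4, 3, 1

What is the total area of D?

12 + 4 + 3 + 1 = 20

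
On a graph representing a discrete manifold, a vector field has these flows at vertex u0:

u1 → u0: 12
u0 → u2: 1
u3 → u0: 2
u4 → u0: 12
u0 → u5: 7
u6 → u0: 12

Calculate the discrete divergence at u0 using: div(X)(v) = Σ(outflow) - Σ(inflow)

Divergence = sum of outgoing flows = (-12) + 1 + (-2) + (-12) + 7 + (-12) = -30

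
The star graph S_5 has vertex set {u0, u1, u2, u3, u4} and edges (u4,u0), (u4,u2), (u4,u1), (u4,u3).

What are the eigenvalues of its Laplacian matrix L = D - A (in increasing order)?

The star S_5 is the complete bipartite graph K_{1,4} (one hub of degree 4, 4 leaves of degree 1). The Laplacian spectrum of K_{p,q} is 0, p (multiplicity q−1), q (multiplicity p−1), p+q. With p = 1, q = 4: 0 once, 1 with multiplicity 3, and 5 once. (Check: trace L = sum of degrees = 8 = 3·1 + 5.)
Laplacian eigenvalues (increasing order): [0.0, 1.0, 1.0, 1.0, 5.0]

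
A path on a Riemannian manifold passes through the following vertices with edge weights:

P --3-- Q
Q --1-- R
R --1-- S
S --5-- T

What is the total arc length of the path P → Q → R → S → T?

Arc length = 3 + 1 + 1 + 5 = 10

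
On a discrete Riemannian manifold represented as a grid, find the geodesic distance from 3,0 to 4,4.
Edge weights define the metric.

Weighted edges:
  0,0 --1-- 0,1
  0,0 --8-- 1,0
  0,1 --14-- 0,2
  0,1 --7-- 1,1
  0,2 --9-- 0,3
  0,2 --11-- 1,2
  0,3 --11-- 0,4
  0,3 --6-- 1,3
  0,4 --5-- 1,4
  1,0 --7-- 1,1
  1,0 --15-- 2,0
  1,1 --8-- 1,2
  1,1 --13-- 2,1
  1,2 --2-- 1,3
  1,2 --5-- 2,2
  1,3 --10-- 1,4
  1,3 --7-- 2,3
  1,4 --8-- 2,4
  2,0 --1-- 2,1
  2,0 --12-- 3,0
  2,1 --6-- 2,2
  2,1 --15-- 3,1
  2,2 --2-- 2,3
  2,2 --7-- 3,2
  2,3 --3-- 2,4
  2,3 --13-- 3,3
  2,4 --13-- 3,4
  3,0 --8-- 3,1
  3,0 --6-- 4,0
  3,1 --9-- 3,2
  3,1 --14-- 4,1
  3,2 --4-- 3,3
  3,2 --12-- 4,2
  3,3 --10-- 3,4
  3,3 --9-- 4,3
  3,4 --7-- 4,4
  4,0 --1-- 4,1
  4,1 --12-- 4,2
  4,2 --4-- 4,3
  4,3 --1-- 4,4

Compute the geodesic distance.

Shortest path: 3,0 → 4,0 → 4,1 → 4,2 → 4,3 → 4,4, total weight = 24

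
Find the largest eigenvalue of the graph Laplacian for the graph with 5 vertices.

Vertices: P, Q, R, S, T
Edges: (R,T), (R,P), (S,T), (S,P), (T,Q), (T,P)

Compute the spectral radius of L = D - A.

Degrees: deg(P) = 3, deg(Q) = 1, deg(R) = 2, deg(S) = 2, deg(T) = 4.
L = D − A with rows/columns ordered (P, Q, R, S, T):
  [ 3,  0, -1, -1, -1]
  [ 0,  1,  0,  0, -1]
  [-1,  0,  2,  0, -1]
  [-1,  0,  0,  2, -1]
  [-1, -1, -1, -1,  4]
Characteristic polynomial: det(λI − L) = λ(λ − 1)(λ − 2)(λ − 4)(λ − 5).
Roots: λ = 0; (λ − 1) = 0 ⇒ λ = 1; (λ − 2) = 0 ⇒ λ = 2; (λ − 4) = 0 ⇒ λ = 4; (λ − 5) = 0 ⇒ λ = 5.
(Check: the roots sum (with multiplicity) to 12, matching trace L = Σdeg = 2·6 = 12.)
Laplacian eigenvalues: [0.0, 1.0, 2.0, 4.0, 5.0]. Largest eigenvalue (spectral radius) = 5.0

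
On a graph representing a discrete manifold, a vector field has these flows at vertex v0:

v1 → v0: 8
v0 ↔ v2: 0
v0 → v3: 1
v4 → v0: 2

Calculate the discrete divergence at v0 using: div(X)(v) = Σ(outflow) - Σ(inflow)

Divergence = sum of outgoing flows = (-8) + 0 + 1 + (-2) = -9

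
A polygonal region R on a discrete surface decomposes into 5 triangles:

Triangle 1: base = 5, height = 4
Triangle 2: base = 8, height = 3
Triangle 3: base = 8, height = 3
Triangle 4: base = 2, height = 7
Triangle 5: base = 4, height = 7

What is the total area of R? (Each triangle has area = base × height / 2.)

(1/2)×5×4 + (1/2)×8×3 + (1/2)×8×3 + (1/2)×2×7 + (1/2)×4×7 = 55.0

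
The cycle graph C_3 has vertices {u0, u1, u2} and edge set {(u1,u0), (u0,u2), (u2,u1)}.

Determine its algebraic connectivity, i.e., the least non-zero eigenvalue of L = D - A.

The cycle graph C_n has Laplacian eigenvalues λ_k = 2 − 2cos(2πk/n), k = 0, 1, …, n−1. Here n = 3:
k=0: 2 − 2cos(0) = 0.0; k=1: 2 − 2cos(2π/3) = 3.0; k=2: 2 − 2cos(4π/3) = 3.0.
Laplacian eigenvalues: [0.0, 3.0, 3.0]. Algebraic connectivity (smallest non-zero eigenvalue) = 3.0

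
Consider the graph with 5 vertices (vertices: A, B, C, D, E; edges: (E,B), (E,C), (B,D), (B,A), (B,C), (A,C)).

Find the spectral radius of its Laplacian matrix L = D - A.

Degrees: deg(A) = 2, deg(B) = 4, deg(C) = 3, deg(D) = 1, deg(E) = 2.
L = D − A with rows/columns ordered (A, B, C, D, E):
  [ 2, -1, -1,  0,  0]
  [-1,  4, -1, -1, -1]
  [-1, -1,  3,  0, -1]
  [ 0, -1,  0,  1,  0]
  [ 0, -1, -1,  0,  2]
Characteristic polynomial: det(λI − L) = λ(λ − 1)(λ − 2)(λ − 4)(λ − 5).
Roots: λ = 0; (λ − 1) = 0 ⇒ λ = 1; (λ − 2) = 0 ⇒ λ = 2; (λ − 4) = 0 ⇒ λ = 4; (λ − 5) = 0 ⇒ λ = 5.
(Check: the roots sum (with multiplicity) to 12, matching trace L = Σdeg = 2·6 = 12.)
Laplacian eigenvalues: [0.0, 1.0, 2.0, 4.0, 5.0]. Largest eigenvalue (spectral radius) = 5.0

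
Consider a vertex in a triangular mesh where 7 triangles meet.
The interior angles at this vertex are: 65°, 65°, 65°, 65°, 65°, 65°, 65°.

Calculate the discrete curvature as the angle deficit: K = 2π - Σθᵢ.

Sum of angles = 455°. K = 360° - 455° = -95° = -19π/36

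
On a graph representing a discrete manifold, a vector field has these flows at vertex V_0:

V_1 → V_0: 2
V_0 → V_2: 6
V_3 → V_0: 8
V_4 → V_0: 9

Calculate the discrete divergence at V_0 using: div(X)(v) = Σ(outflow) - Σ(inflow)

Divergence = sum of outgoing flows = (-2) + 6 + (-8) + (-9) = -13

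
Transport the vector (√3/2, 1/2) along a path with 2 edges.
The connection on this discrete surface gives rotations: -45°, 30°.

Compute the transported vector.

Total rotation: (-45°) + 30° = -15°. Final vector: (0.9659, 0.2588)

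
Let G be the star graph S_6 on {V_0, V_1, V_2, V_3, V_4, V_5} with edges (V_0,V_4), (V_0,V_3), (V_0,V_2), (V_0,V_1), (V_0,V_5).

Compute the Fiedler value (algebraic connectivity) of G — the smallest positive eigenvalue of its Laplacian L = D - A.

The star S_6 is the complete bipartite graph K_{1,5} (one hub of degree 5, 5 leaves of degree 1). The Laplacian spectrum of K_{p,q} is 0, p (multiplicity q−1), q (multiplicity p−1), p+q. With p = 1, q = 5: 0 once, 1 with multiplicity 4, and 6 once. (Check: trace L = sum of degrees = 10 = 4·1 + 6.)
Laplacian eigenvalues: [0.0, 1.0, 1.0, 1.0, 1.0, 6.0]. Algebraic connectivity (smallest non-zero eigenvalue) = 1.0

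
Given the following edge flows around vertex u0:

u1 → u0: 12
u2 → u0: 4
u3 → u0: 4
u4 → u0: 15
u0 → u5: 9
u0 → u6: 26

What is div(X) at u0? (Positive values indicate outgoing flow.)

Divergence = sum of outgoing flows = (-12) + (-4) + (-4) + (-15) + 9 + 26 = 0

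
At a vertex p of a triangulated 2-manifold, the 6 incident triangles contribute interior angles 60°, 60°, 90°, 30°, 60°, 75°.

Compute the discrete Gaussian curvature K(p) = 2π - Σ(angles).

Sum of angles = 375°. K = 360° - 375° = -15° = -π/12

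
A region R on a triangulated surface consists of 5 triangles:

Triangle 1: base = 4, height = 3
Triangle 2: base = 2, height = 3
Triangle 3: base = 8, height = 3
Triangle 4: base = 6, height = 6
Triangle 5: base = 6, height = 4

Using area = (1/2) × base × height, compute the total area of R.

(1/2)×4×3 + (1/2)×2×3 + (1/2)×8×3 + (1/2)×6×6 + (1/2)×6×4 = 51.0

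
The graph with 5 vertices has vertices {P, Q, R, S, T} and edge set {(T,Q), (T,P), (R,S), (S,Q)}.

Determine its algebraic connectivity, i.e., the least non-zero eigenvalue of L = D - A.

Degrees: deg(P) = 1, deg(Q) = 2, deg(R) = 1, deg(S) = 2, deg(T) = 2.
L = D − A with rows/columns ordered (P, Q, R, S, T):
  [ 1,  0,  0,  0, -1]
  [ 0,  2,  0, -1, -1]
  [ 0,  0,  1, -1,  0]
  [ 0, -1, -1,  2,  0]
  [-1, -1,  0,  0,  2]
Characteristic polynomial: det(λI − L) = λ(λ² − 3λ + 1)(λ² − 5λ + 5).
Roots: λ = 0; (λ² − 3λ + 1) = 0 ⇒ λ = (3 ± √5)/2 ≈ 0.382, 2.618; (λ² − 5λ + 5) = 0 ⇒ λ = (5 ± √5)/2 ≈ 1.382, 3.618.
(Check: the roots sum (with multiplicity) to 8, matching trace L = Σdeg = 2·4 = 8.)
Laplacian eigenvalues: [0.0, 0.382, 1.382, 2.618, 3.618]. Algebraic connectivity (smallest non-zero eigenvalue) = 0.382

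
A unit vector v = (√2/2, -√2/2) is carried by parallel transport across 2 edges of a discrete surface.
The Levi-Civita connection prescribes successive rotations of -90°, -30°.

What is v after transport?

Total rotation: (-90°) + (-30°) = -120°. Final vector: (-0.9659, -0.2588)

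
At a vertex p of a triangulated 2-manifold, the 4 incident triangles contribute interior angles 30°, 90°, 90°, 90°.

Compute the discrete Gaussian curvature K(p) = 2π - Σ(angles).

Sum of angles = 300°. K = 360° - 300° = 60°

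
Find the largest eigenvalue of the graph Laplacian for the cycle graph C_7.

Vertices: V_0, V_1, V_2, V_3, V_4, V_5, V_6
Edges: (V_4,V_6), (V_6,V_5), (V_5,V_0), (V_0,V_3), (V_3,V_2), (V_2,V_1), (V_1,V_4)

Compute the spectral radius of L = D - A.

The cycle graph C_n has Laplacian eigenvalues λ_k = 2 − 2cos(2πk/n), k = 0, 1, …, n−1. Here n = 7:
k=0: 2 − 2cos(0) = 0.0; k=1: 2 − 2cos(2π/7) = 0.753; k=2: 2 − 2cos(4π/7) = 2.445; k=3: 2 − 2cos(6π/7) = 3.8019; k=4: 2 − 2cos(8π/7) = 3.8019; k=5: 2 − 2cos(10π/7) = 2.445; k=6: 2 − 2cos(12π/7) = 0.753.
Laplacian eigenvalues: [0.0, 0.753, 0.753, 2.445, 2.445, 3.8019, 3.8019]. Largest eigenvalue (spectral radius) = 3.8019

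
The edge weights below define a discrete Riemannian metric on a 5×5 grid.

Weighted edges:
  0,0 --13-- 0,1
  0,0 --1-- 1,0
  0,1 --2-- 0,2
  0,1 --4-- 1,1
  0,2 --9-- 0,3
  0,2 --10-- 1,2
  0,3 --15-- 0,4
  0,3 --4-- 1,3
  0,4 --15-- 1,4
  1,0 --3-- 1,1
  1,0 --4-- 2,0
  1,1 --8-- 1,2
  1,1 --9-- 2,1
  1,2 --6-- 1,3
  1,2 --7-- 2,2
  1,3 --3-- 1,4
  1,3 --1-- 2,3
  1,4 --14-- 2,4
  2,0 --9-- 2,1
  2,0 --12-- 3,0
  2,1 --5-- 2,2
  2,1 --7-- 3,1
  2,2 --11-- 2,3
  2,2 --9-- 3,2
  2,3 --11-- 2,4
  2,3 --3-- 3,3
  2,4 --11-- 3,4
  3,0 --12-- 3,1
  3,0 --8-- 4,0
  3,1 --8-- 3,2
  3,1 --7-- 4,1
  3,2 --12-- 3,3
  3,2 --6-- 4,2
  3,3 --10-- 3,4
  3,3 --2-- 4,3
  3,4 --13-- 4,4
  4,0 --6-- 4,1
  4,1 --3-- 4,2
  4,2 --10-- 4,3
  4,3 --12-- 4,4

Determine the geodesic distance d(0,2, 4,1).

Shortest path: 0,2 → 0,1 → 1,1 → 2,1 → 3,1 → 4,1, total weight = 29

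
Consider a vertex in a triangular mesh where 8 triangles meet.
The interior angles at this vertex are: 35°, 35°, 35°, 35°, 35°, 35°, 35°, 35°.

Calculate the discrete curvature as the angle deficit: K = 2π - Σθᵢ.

Sum of angles = 280°. K = 360° - 280° = 80°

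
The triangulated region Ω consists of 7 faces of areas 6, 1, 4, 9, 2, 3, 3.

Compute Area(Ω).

6 + 1 + 4 + 9 + 2 + 3 + 3 = 28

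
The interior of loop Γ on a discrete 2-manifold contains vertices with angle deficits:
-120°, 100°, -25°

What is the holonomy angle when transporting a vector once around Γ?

Holonomy = total enclosed curvature = (-120°) + 100° + (-25°) = -45°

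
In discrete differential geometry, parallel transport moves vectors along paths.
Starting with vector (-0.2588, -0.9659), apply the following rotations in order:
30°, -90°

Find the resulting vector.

Total rotation: 30° + (-90°) = -60°. Final vector: (-0.9659, -0.2588)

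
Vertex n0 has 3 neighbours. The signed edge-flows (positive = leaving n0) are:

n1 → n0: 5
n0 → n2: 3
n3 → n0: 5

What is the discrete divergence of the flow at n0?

Divergence = sum of outgoing flows = (-5) + 3 + (-5) = -7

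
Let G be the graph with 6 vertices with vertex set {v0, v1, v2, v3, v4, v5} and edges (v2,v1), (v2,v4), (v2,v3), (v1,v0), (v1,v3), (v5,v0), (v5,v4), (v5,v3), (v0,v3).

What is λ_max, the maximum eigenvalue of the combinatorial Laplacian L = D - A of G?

Degrees: deg(v0) = 3, deg(v1) = 3, deg(v2) = 3, deg(v3) = 4, deg(v4) = 2, deg(v5) = 3.
L = D − A with rows/columns ordered (v0, v1, v2, v3, v4, v5):
  [ 3, -1,  0, -1,  0, -1]
  [-1,  3, -1, -1,  0,  0]
  [ 0, -1,  3, -1, -1,  0]
  [-1, -1, -1,  4,  0, -1]
  [ 0,  0, -1,  0,  2, -1]
  [-1,  0,  0, -1, -1,  3]
Characteristic polynomial: det(λI − L) = λ(λ² − 7λ + 9)(λ² − 7λ + 11)(λ − 4).
Roots: λ = 0; (λ² − 7λ + 9) = 0 ⇒ λ = (7 ± √13)/2 ≈ 1.6972, 5.3028; (λ² − 7λ + 11) = 0 ⇒ λ = (7 ± √5)/2 ≈ 2.382, 4.618; (λ − 4) = 0 ⇒ λ = 4.
(Check: the roots sum (with multiplicity) to 18, matching trace L = Σdeg = 2·9 = 18.)
Laplacian eigenvalues: [0.0, 1.6972, 2.382, 4.0, 4.618, 5.3028]. Largest eigenvalue (spectral radius) = 5.3028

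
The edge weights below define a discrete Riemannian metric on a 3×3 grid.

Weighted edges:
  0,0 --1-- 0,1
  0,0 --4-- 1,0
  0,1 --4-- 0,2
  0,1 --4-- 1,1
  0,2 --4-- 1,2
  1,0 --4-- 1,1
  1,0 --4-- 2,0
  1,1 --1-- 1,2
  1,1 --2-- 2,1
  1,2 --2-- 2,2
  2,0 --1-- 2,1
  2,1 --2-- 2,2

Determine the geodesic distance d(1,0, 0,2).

Shortest path: 1,0 → 0,0 → 0,1 → 0,2, total weight = 9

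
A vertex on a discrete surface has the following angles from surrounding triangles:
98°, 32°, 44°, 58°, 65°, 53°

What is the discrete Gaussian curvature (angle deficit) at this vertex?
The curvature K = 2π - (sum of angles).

Sum of angles = 350°. K = 360° - 350° = 10° = π/18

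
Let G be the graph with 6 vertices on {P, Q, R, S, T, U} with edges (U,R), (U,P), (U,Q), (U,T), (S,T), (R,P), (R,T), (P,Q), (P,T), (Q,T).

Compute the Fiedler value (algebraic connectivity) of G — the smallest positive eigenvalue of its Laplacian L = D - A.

Degrees: deg(P) = 4, deg(Q) = 3, deg(R) = 3, deg(S) = 1, deg(T) = 5, deg(U) = 4.
L = D − A with rows/columns ordered (P, Q, R, S, T, U):
  [ 4, -1, -1,  0, -1, -1]
  [-1,  3,  0,  0, -1, -1]
  [-1,  0,  3,  0, -1, -1]
  [ 0,  0,  0,  1, -1,  0]
  [-1, -1, -1, -1,  5, -1]
  [-1, -1, -1,  0, -1,  4]
Characteristic polynomial: det(λI − L) = λ(λ − 1)(λ − 3)(λ − 5)²(λ − 6).
Roots: λ = 0; (λ − 1) = 0 ⇒ λ = 1; (λ − 3) = 0 ⇒ λ = 3; (λ − 5) = 0 ⇒ λ = 5 (multiplicity 2); (λ − 6) = 0 ⇒ λ = 6.
(Check: the roots sum (with multiplicity) to 20, matching trace L = Σdeg = 2·10 = 20.)
Laplacian eigenvalues: [0.0, 1.0, 3.0, 5.0, 5.0, 6.0]. Algebraic connectivity (smallest non-zero eigenvalue) = 1.0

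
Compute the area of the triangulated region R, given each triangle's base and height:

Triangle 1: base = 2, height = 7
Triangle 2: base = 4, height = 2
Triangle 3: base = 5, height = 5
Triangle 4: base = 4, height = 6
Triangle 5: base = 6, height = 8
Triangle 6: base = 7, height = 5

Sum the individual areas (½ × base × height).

(1/2)×2×7 + (1/2)×4×2 + (1/2)×5×5 + (1/2)×4×6 + (1/2)×6×8 + (1/2)×7×5 = 77.0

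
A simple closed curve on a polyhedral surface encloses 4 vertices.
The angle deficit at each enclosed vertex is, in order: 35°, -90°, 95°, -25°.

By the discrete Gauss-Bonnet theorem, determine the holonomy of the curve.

Holonomy = total enclosed curvature = 35° + (-90°) + 95° + (-25°) = 15°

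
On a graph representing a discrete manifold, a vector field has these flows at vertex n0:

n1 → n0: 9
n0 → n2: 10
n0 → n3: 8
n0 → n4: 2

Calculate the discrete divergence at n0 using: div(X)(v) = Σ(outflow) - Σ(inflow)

Divergence = sum of outgoing flows = (-9) + 10 + 8 + 2 = 11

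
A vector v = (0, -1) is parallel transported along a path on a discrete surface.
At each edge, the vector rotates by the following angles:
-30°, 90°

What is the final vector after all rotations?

Total rotation: (-30°) + 90° = 60°. Final vector: (0.8660, -0.5000)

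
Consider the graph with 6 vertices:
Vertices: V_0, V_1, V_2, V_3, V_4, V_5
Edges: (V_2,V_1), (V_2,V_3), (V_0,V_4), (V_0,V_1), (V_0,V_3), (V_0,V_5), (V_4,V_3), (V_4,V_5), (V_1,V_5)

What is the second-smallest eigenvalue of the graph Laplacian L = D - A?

Degrees: deg(V_0) = 4, deg(V_1) = 3, deg(V_2) = 2, deg(V_3) = 3, deg(V_4) = 3, deg(V_5) = 3.
L = D − A with rows/columns ordered (V_0, V_1, V_2, V_3, V_4, V_5):
  [ 4, -1,  0, -1, -1, -1]
  [-1,  3, -1,  0,  0, -1]
  [ 0, -1,  2, -1,  0,  0]
  [-1,  0, -1,  3, -1,  0]
  [-1,  0,  0, -1,  3, -1]
  [-1, -1,  0,  0, -1,  3]
Characteristic polynomial: det(λI − L) = λ(λ² − 7λ + 9)(λ² − 7λ + 11)(λ − 4).
Roots: λ = 0; (λ² − 7λ + 9) = 0 ⇒ λ = (7 ± √13)/2 ≈ 1.6972, 5.3028; (λ² − 7λ + 11) = 0 ⇒ λ = (7 ± √5)/2 ≈ 2.382, 4.618; (λ − 4) = 0 ⇒ λ = 4.
(Check: the roots sum (with multiplicity) to 18, matching trace L = Σdeg = 2·9 = 18.)
Laplacian eigenvalues: [0.0, 1.6972, 2.382, 4.0, 4.618, 5.3028]. Algebraic connectivity (smallest non-zero eigenvalue) = 1.6972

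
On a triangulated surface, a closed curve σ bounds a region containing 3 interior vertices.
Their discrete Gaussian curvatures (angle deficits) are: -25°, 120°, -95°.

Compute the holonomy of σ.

Holonomy = total enclosed curvature = (-25°) + 120° + (-95°) = 0°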